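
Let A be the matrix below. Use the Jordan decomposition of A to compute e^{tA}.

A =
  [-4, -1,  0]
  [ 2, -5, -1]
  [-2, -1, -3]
e^{tA} =
  [-t^2*exp(-4*t) + exp(-4*t), t^2*exp(-4*t)/2 - t*exp(-4*t), t^2*exp(-4*t)/2]
  [2*t*exp(-4*t), -t*exp(-4*t) + exp(-4*t), -t*exp(-4*t)]
  [-2*t^2*exp(-4*t) - 2*t*exp(-4*t), t^2*exp(-4*t) - t*exp(-4*t), t^2*exp(-4*t) + t*exp(-4*t) + exp(-4*t)]

Strategy: write A = P · J · P⁻¹ where J is a Jordan canonical form, so e^{tA} = P · e^{tJ} · P⁻¹, and e^{tJ} can be computed block-by-block.

A has Jordan form
J =
  [-4,  1,  0]
  [ 0, -4,  1]
  [ 0,  0, -4]
(up to reordering of blocks).

Per-block formulas:
  For a 3×3 Jordan block J_3(-4): exp(t · J_3(-4)) = e^(-4t)·(I + t·N + (t^2/2)·N^2), where N is the 3×3 nilpotent shift.

After assembling e^{tJ} and conjugating by P, we get:

e^{tA} =
  [-t^2*exp(-4*t) + exp(-4*t), t^2*exp(-4*t)/2 - t*exp(-4*t), t^2*exp(-4*t)/2]
  [2*t*exp(-4*t), -t*exp(-4*t) + exp(-4*t), -t*exp(-4*t)]
  [-2*t^2*exp(-4*t) - 2*t*exp(-4*t), t^2*exp(-4*t) - t*exp(-4*t), t^2*exp(-4*t) + t*exp(-4*t) + exp(-4*t)]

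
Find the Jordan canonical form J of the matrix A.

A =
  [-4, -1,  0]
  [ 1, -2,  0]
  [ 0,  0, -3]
J_2(-3) ⊕ J_1(-3)

The characteristic polynomial is
  det(x·I − A) = x^3 + 9*x^2 + 27*x + 27 = (x + 3)^3

Eigenvalues and multiplicities (the geometric multiplicity of λ is n − rank(A − λI), which equals the number of Jordan blocks for λ):
  λ = -3: algebraic multiplicity = 3, geometric multiplicity = 2

Determining the block sizes for each eigenvalue:
  λ = -3: 2 blocks summing to 3 forces exactly one block of size 2 and the rest size 1 → block sizes [2, 1]

Assembling the blocks gives a Jordan form
J =
  [-3,  1,  0]
  [ 0, -3,  0]
  [ 0,  0, -3]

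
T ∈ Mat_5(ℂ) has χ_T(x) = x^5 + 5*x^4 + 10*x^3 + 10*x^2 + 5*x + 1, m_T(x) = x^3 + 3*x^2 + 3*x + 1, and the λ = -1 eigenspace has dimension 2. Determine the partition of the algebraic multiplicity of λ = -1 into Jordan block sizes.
Block sizes for λ = -1: [3, 2]

Step 1 — from the characteristic polynomial, algebraic multiplicity of λ = -1 is 5. From dim ker(T − (-1)·I) = 2, there are exactly 2 Jordan blocks for λ = -1.
Step 2 — from the minimal polynomial, the factor (x + 1)^3 tells us the largest block for λ = -1 has size 3.
Step 3 — with total size 5, 2 blocks, and largest block 3, the block sizes (in nonincreasing order) are [3, 2].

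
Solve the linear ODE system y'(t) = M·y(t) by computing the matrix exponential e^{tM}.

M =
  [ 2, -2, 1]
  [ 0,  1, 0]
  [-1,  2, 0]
e^{tM} =
  [t*exp(t) + exp(t), -2*t*exp(t), t*exp(t)]
  [0, exp(t), 0]
  [-t*exp(t), 2*t*exp(t), -t*exp(t) + exp(t)]

Strategy: write M = P · J · P⁻¹ where J is a Jordan canonical form, so e^{tM} = P · e^{tJ} · P⁻¹, and e^{tJ} can be computed block-by-block.

M has Jordan form
J =
  [1, 1, 0]
  [0, 1, 0]
  [0, 0, 1]
(up to reordering of blocks).

Per-block formulas:
  For a 2×2 Jordan block J_2(1): exp(t · J_2(1)) = e^(1t)·(I + t·N), where N is the 2×2 nilpotent shift.
  For a 1×1 block at λ = 1: exp(t · [1]) = [e^(1t)].

After assembling e^{tJ} and conjugating by P, we get:

e^{tM} =
  [t*exp(t) + exp(t), -2*t*exp(t), t*exp(t)]
  [0, exp(t), 0]
  [-t*exp(t), 2*t*exp(t), -t*exp(t) + exp(t)]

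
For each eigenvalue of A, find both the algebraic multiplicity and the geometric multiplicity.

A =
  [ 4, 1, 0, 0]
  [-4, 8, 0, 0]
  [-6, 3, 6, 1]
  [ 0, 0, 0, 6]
λ = 6: alg = 4, geom = 2

Step 1 — factor the characteristic polynomial to read off the algebraic multiplicities:
  χ_A(x) = (x - 6)^4

Step 2 — compute geometric multiplicities via the rank-nullity identity g(λ) = n − rank(A − λI):
  rank(A − (6)·I) = 2, so dim ker(A − (6)·I) = n − 2 = 2

Summary:
  λ = 6: algebraic multiplicity = 4, geometric multiplicity = 2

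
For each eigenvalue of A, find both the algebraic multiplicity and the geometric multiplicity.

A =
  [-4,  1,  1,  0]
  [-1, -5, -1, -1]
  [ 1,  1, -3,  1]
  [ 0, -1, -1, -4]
λ = -4: alg = 4, geom = 2

Step 1 — factor the characteristic polynomial to read off the algebraic multiplicities:
  χ_A(x) = (x + 4)^4

Step 2 — compute geometric multiplicities via the rank-nullity identity g(λ) = n − rank(A − λI):
  rank(A − (-4)·I) = 2, so dim ker(A − (-4)·I) = n − 2 = 2

Summary:
  λ = -4: algebraic multiplicity = 4, geometric multiplicity = 2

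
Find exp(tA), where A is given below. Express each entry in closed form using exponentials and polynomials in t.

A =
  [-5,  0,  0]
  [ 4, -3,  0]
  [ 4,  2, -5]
e^{tA} =
  [exp(-5*t), 0, 0]
  [2*exp(-3*t) - 2*exp(-5*t), exp(-3*t), 0]
  [2*exp(-3*t) - 2*exp(-5*t), exp(-3*t) - exp(-5*t), exp(-5*t)]

Strategy: write A = P · J · P⁻¹ where J is a Jordan canonical form, so e^{tA} = P · e^{tJ} · P⁻¹, and e^{tJ} can be computed block-by-block.

A has Jordan form
J =
  [-5,  0,  0]
  [ 0, -5,  0]
  [ 0,  0, -3]
(up to reordering of blocks).

Per-block formulas:
  For a 1×1 block at λ = -5: exp(t · [-5]) = [e^(-5t)].
  For a 1×1 block at λ = -3: exp(t · [-3]) = [e^(-3t)].

After assembling e^{tJ} and conjugating by P, we get:

e^{tA} =
  [exp(-5*t), 0, 0]
  [2*exp(-3*t) - 2*exp(-5*t), exp(-3*t), 0]
  [2*exp(-3*t) - 2*exp(-5*t), exp(-3*t) - exp(-5*t), exp(-5*t)]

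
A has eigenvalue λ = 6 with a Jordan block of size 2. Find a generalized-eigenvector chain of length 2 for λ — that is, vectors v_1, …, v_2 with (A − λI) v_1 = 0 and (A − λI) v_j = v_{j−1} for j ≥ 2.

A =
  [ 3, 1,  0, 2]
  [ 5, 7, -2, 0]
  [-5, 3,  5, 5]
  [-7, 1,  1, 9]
A Jordan chain for λ = 6 of length 2:
v_1 = (-3, 5, -5, -7)ᵀ
v_2 = (1, 0, 0, 0)ᵀ

Let N = A − (6)·I. We want v_2 with N^2 v_2 = 0 but N^1 v_2 ≠ 0; then v_{j-1} := N · v_j for j = 2, …, 2.

Pick v_2 = (1, 0, 0, 0)ᵀ.
Then v_1 = N · v_2 = (-3, 5, -5, -7)ᵀ.

Sanity check: (A − (6)·I) v_1 = (0, 0, 0, 0)ᵀ = 0. ✓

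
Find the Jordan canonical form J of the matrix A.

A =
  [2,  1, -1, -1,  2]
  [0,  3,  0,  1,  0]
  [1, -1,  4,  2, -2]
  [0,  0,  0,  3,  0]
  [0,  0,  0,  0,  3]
J_2(3) ⊕ J_2(3) ⊕ J_1(3)

The characteristic polynomial is
  det(x·I − A) = x^5 - 15*x^4 + 90*x^3 - 270*x^2 + 405*x - 243 = (x - 3)^5

Eigenvalues and multiplicities (the geometric multiplicity of λ is n − rank(A − λI), which equals the number of Jordan blocks for λ):
  λ = 3: algebraic multiplicity = 5, geometric multiplicity = 3

Determining the block sizes for each eigenvalue:
  λ = 3: with am = 5 and gm = 3, the partition is not yet determined (e.g. several partitions of 5 into 3 parts exist). Let N = A − (3)·I. Computing rank(N^1) = 2, rank(N^2) = 0; the number of blocks of size ≥ j is rank(N^{j−1}) − rank(N^j), giving [3, 2]. So we have 2 block(s) of size 2, 1 block(s) of size 1 → block sizes [2, 2, 1]

Assembling the blocks gives a Jordan form
J =
  [3, 1, 0, 0, 0]
  [0, 3, 0, 0, 0]
  [0, 0, 3, 1, 0]
  [0, 0, 0, 3, 0]
  [0, 0, 0, 0, 3]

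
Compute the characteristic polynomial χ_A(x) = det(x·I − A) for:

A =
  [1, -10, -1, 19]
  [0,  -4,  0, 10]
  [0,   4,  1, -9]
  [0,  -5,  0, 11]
x^4 - 9*x^3 + 21*x^2 - 19*x + 6

Expanding det(x·I − A) (e.g. by cofactor expansion or by noting that A is similar to its Jordan form J, which has the same characteristic polynomial as A) gives
  χ_A(x) = x^4 - 9*x^3 + 21*x^2 - 19*x + 6
which factors as (x - 6)*(x - 1)^3. The eigenvalues (with algebraic multiplicities) are λ = 1 with multiplicity 3, λ = 6 with multiplicity 1.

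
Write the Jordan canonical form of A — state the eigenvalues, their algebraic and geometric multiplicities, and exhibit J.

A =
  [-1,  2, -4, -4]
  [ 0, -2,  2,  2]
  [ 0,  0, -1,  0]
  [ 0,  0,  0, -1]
J_1(-2) ⊕ J_1(-1) ⊕ J_1(-1) ⊕ J_1(-1)

The characteristic polynomial is
  det(x·I − A) = x^4 + 5*x^3 + 9*x^2 + 7*x + 2 = (x + 1)^3*(x + 2)

Eigenvalues and multiplicities (the geometric multiplicity of λ is n − rank(A − λI), which equals the number of Jordan blocks for λ):
  λ = -2: algebraic multiplicity = 1, geometric multiplicity = 1
  λ = -1: algebraic multiplicity = 3, geometric multiplicity = 3

Determining the block sizes for each eigenvalue:
  λ = -2: one block (gm = 1), so the single block has size am = 1 → block sizes [1]
  λ = -1: gm = am = 3, so every block has size 1 → block sizes [1, 1, 1]

Assembling the blocks gives a Jordan form
J =
  [-2,  0,  0,  0]
  [ 0, -1,  0,  0]
  [ 0,  0, -1,  0]
  [ 0,  0,  0, -1]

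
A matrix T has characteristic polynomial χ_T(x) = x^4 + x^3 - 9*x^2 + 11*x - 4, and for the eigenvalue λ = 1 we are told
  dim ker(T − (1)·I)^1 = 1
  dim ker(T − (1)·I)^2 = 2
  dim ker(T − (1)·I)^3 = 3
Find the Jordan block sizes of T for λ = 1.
Block sizes for λ = 1: [3]

From the dimensions of kernels of powers, the number of Jordan blocks of size at least j is d_j − d_{j−1} where d_j = dim ker(N^j) (with d_0 = 0). Computing the differences gives [1, 1, 1].
The number of blocks of size exactly k is (#blocks of size ≥ k) − (#blocks of size ≥ k + 1), so the partition is: 1 block(s) of size 3.
In nonincreasing order the block sizes are [3].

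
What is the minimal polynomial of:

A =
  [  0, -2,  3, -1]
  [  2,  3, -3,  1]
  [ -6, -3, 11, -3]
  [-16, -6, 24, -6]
x^3 - 6*x^2 + 12*x - 8

The characteristic polynomial is χ_A(x) = (x - 2)^4, so the eigenvalues are known. The minimal polynomial is
  m_A(x) = Π_λ (x − λ)^{k_λ}
where k_λ is the size of the *largest* Jordan block for λ (equivalently, the smallest k with (A − λI)^k v = 0 for every generalised eigenvector v of λ).

  λ = 2: largest Jordan block has size 3, contributing (x − 2)^3

So m_A(x) = (x - 2)^3 = x^3 - 6*x^2 + 12*x - 8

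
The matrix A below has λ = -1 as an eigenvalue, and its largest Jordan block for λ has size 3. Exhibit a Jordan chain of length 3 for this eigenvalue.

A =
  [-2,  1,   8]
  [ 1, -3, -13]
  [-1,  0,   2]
A Jordan chain for λ = -1 of length 3:
v_1 = (-6, 10, -2)ᵀ
v_2 = (-1, 1, -1)ᵀ
v_3 = (1, 0, 0)ᵀ

Let N = A − (-1)·I. We want v_3 with N^3 v_3 = 0 but N^2 v_3 ≠ 0; then v_{j-1} := N · v_j for j = 3, …, 2.

Pick v_3 = (1, 0, 0)ᵀ.
Then v_2 = N · v_3 = (-1, 1, -1)ᵀ.
Then v_1 = N · v_2 = (-6, 10, -2)ᵀ.

Sanity check: (A − (-1)·I) v_1 = (0, 0, 0)ᵀ = 0. ✓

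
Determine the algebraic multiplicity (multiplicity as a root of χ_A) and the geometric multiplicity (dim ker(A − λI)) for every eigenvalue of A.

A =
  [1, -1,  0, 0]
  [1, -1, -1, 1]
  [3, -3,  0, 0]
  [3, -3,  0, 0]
λ = 0: alg = 4, geom = 2

Step 1 — factor the characteristic polynomial to read off the algebraic multiplicities:
  χ_A(x) = x^4

Step 2 — compute geometric multiplicities via the rank-nullity identity g(λ) = n − rank(A − λI):
  rank(A − (0)·I) = 2, so dim ker(A − (0)·I) = n − 2 = 2

Summary:
  λ = 0: algebraic multiplicity = 4, geometric multiplicity = 2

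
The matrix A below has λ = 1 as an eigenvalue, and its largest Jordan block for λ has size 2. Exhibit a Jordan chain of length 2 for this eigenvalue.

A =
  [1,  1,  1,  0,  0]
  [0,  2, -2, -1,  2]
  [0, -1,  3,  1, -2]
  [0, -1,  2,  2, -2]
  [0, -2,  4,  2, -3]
A Jordan chain for λ = 1 of length 2:
v_1 = (1, 1, -1, -1, -2)ᵀ
v_2 = (0, 1, 0, 0, 0)ᵀ

Let N = A − (1)·I. We want v_2 with N^2 v_2 = 0 but N^1 v_2 ≠ 0; then v_{j-1} := N · v_j for j = 2, …, 2.

Pick v_2 = (0, 1, 0, 0, 0)ᵀ.
Then v_1 = N · v_2 = (1, 1, -1, -1, -2)ᵀ.

Sanity check: (A − (1)·I) v_1 = (0, 0, 0, 0, 0)ᵀ = 0. ✓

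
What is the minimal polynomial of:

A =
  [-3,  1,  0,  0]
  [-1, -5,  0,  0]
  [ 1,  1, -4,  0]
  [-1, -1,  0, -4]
x^2 + 8*x + 16

The characteristic polynomial is χ_A(x) = (x + 4)^4, so the eigenvalues are known. The minimal polynomial is
  m_A(x) = Π_λ (x − λ)^{k_λ}
where k_λ is the size of the *largest* Jordan block for λ (equivalently, the smallest k with (A − λI)^k v = 0 for every generalised eigenvector v of λ).

  λ = -4: largest Jordan block has size 2, contributing (x + 4)^2

So m_A(x) = (x + 4)^2 = x^2 + 8*x + 16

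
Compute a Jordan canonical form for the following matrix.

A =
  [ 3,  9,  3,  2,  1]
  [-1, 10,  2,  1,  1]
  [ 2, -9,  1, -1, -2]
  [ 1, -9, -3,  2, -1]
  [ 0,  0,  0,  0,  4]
J_2(4) ⊕ J_2(4) ⊕ J_1(4)

The characteristic polynomial is
  det(x·I − A) = x^5 - 20*x^4 + 160*x^3 - 640*x^2 + 1280*x - 1024 = (x - 4)^5

Eigenvalues and multiplicities (the geometric multiplicity of λ is n − rank(A − λI), which equals the number of Jordan blocks for λ):
  λ = 4: algebraic multiplicity = 5, geometric multiplicity = 3

Determining the block sizes for each eigenvalue:
  λ = 4: with am = 5 and gm = 3, the partition is not yet determined (e.g. several partitions of 5 into 3 parts exist). Let N = A − (4)·I. Computing rank(N^1) = 2, rank(N^2) = 0; the number of blocks of size ≥ j is rank(N^{j−1}) − rank(N^j), giving [3, 2]. So we have 2 block(s) of size 2, 1 block(s) of size 1 → block sizes [2, 2, 1]

Assembling the blocks gives a Jordan form
J =
  [4, 1, 0, 0, 0]
  [0, 4, 0, 0, 0]
  [0, 0, 4, 1, 0]
  [0, 0, 0, 4, 0]
  [0, 0, 0, 0, 4]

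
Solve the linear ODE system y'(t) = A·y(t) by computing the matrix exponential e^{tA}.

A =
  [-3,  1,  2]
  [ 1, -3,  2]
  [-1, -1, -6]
e^{tA} =
  [t*exp(-4*t) + exp(-4*t), t*exp(-4*t), 2*t*exp(-4*t)]
  [t*exp(-4*t), t*exp(-4*t) + exp(-4*t), 2*t*exp(-4*t)]
  [-t*exp(-4*t), -t*exp(-4*t), -2*t*exp(-4*t) + exp(-4*t)]

Strategy: write A = P · J · P⁻¹ where J is a Jordan canonical form, so e^{tA} = P · e^{tJ} · P⁻¹, and e^{tJ} can be computed block-by-block.

A has Jordan form
J =
  [-4,  1,  0]
  [ 0, -4,  0]
  [ 0,  0, -4]
(up to reordering of blocks).

Per-block formulas:
  For a 2×2 Jordan block J_2(-4): exp(t · J_2(-4)) = e^(-4t)·(I + t·N), where N is the 2×2 nilpotent shift.
  For a 1×1 block at λ = -4: exp(t · [-4]) = [e^(-4t)].

After assembling e^{tJ} and conjugating by P, we get:

e^{tA} =
  [t*exp(-4*t) + exp(-4*t), t*exp(-4*t), 2*t*exp(-4*t)]
  [t*exp(-4*t), t*exp(-4*t) + exp(-4*t), 2*t*exp(-4*t)]
  [-t*exp(-4*t), -t*exp(-4*t), -2*t*exp(-4*t) + exp(-4*t)]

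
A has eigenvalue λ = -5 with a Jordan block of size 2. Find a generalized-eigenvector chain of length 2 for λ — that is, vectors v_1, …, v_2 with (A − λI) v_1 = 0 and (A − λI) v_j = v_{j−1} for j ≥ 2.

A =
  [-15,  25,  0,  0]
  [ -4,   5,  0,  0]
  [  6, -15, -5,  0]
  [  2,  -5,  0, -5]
A Jordan chain for λ = -5 of length 2:
v_1 = (-10, -4, 6, 2)ᵀ
v_2 = (1, 0, 0, 0)ᵀ

Let N = A − (-5)·I. We want v_2 with N^2 v_2 = 0 but N^1 v_2 ≠ 0; then v_{j-1} := N · v_j for j = 2, …, 2.

Pick v_2 = (1, 0, 0, 0)ᵀ.
Then v_1 = N · v_2 = (-10, -4, 6, 2)ᵀ.

Sanity check: (A − (-5)·I) v_1 = (0, 0, 0, 0)ᵀ = 0. ✓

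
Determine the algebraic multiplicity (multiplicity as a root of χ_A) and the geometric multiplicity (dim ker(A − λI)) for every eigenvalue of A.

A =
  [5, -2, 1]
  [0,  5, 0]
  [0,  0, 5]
λ = 5: alg = 3, geom = 2

Step 1 — factor the characteristic polynomial to read off the algebraic multiplicities:
  χ_A(x) = (x - 5)^3

Step 2 — compute geometric multiplicities via the rank-nullity identity g(λ) = n − rank(A − λI):
  rank(A − (5)·I) = 1, so dim ker(A − (5)·I) = n − 1 = 2

Summary:
  λ = 5: algebraic multiplicity = 3, geometric multiplicity = 2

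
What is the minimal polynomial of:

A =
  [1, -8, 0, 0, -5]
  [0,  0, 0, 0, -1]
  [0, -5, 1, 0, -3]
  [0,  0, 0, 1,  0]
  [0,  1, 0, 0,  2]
x^3 - 3*x^2 + 3*x - 1

The characteristic polynomial is χ_A(x) = (x - 1)^5, so the eigenvalues are known. The minimal polynomial is
  m_A(x) = Π_λ (x − λ)^{k_λ}
where k_λ is the size of the *largest* Jordan block for λ (equivalently, the smallest k with (A − λI)^k v = 0 for every generalised eigenvector v of λ).

  λ = 1: largest Jordan block has size 3, contributing (x − 1)^3

So m_A(x) = (x - 1)^3 = x^3 - 3*x^2 + 3*x - 1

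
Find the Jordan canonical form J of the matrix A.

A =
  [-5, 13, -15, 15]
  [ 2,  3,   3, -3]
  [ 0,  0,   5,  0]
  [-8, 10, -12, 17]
J_3(5) ⊕ J_1(5)

The characteristic polynomial is
  det(x·I − A) = x^4 - 20*x^3 + 150*x^2 - 500*x + 625 = (x - 5)^4

Eigenvalues and multiplicities (the geometric multiplicity of λ is n − rank(A − λI), which equals the number of Jordan blocks for λ):
  λ = 5: algebraic multiplicity = 4, geometric multiplicity = 2

Determining the block sizes for each eigenvalue:
  λ = 5: with am = 4 and gm = 2, the partition is not yet determined (e.g. several partitions of 4 into 2 parts exist). Let N = A − (5)·I. Computing rank(N^1) = 2, rank(N^2) = 1, rank(N^3) = 0; the number of blocks of size ≥ j is rank(N^{j−1}) − rank(N^j), giving [2, 1, 1]. So we have 1 block(s) of size 3, 1 block(s) of size 1 → block sizes [3, 1]

Assembling the blocks gives a Jordan form
J =
  [5, 1, 0, 0]
  [0, 5, 1, 0]
  [0, 0, 5, 0]
  [0, 0, 0, 5]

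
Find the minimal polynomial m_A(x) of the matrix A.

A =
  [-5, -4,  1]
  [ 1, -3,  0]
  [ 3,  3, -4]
x^3 + 12*x^2 + 48*x + 64

The characteristic polynomial is χ_A(x) = (x + 4)^3, so the eigenvalues are known. The minimal polynomial is
  m_A(x) = Π_λ (x − λ)^{k_λ}
where k_λ is the size of the *largest* Jordan block for λ (equivalently, the smallest k with (A − λI)^k v = 0 for every generalised eigenvector v of λ).

  λ = -4: largest Jordan block has size 3, contributing (x + 4)^3

So m_A(x) = (x + 4)^3 = x^3 + 12*x^2 + 48*x + 64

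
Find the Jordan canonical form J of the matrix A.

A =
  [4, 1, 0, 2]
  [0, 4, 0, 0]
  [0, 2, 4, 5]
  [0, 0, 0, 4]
J_2(4) ⊕ J_2(4)

The characteristic polynomial is
  det(x·I − A) = x^4 - 16*x^3 + 96*x^2 - 256*x + 256 = (x - 4)^4

Eigenvalues and multiplicities (the geometric multiplicity of λ is n − rank(A − λI), which equals the number of Jordan blocks for λ):
  λ = 4: algebraic multiplicity = 4, geometric multiplicity = 2

Determining the block sizes for each eigenvalue:
  λ = 4: with am = 4 and gm = 2, the partition is not yet determined (e.g. several partitions of 4 into 2 parts exist). Let N = A − (4)·I. Computing rank(N^1) = 2, rank(N^2) = 0; the number of blocks of size ≥ j is rank(N^{j−1}) − rank(N^j), giving [2, 2]. So we have 2 block(s) of size 2 → block sizes [2, 2]

Assembling the blocks gives a Jordan form
J =
  [4, 1, 0, 0]
  [0, 4, 0, 0]
  [0, 0, 4, 1]
  [0, 0, 0, 4]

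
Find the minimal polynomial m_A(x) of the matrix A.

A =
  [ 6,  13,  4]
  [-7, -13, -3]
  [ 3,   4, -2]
x^3 + 9*x^2 + 27*x + 27

The characteristic polynomial is χ_A(x) = (x + 3)^3, so the eigenvalues are known. The minimal polynomial is
  m_A(x) = Π_λ (x − λ)^{k_λ}
where k_λ is the size of the *largest* Jordan block for λ (equivalently, the smallest k with (A − λI)^k v = 0 for every generalised eigenvector v of λ).

  λ = -3: largest Jordan block has size 3, contributing (x + 3)^3

So m_A(x) = (x + 3)^3 = x^3 + 9*x^2 + 27*x + 27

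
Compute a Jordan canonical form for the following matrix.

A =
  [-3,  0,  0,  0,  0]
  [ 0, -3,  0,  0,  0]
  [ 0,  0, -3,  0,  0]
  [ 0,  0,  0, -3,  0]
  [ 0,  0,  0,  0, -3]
J_1(-3) ⊕ J_1(-3) ⊕ J_1(-3) ⊕ J_1(-3) ⊕ J_1(-3)

The characteristic polynomial is
  det(x·I − A) = x^5 + 15*x^4 + 90*x^3 + 270*x^2 + 405*x + 243 = (x + 3)^5

Eigenvalues and multiplicities (the geometric multiplicity of λ is n − rank(A − λI), which equals the number of Jordan blocks for λ):
  λ = -3: algebraic multiplicity = 5, geometric multiplicity = 5

Determining the block sizes for each eigenvalue:
  λ = -3: gm = am = 5, so every block has size 1 → block sizes [1, 1, 1, 1, 1]

Assembling the blocks gives a Jordan form
J =
  [-3,  0,  0,  0,  0]
  [ 0, -3,  0,  0,  0]
  [ 0,  0, -3,  0,  0]
  [ 0,  0,  0, -3,  0]
  [ 0,  0,  0,  0, -3]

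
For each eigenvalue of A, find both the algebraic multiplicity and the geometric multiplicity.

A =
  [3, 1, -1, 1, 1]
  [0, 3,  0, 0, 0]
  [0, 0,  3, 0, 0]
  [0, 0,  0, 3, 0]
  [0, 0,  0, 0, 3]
λ = 3: alg = 5, geom = 4

Step 1 — factor the characteristic polynomial to read off the algebraic multiplicities:
  χ_A(x) = (x - 3)^5

Step 2 — compute geometric multiplicities via the rank-nullity identity g(λ) = n − rank(A − λI):
  rank(A − (3)·I) = 1, so dim ker(A − (3)·I) = n − 1 = 4

Summary:
  λ = 3: algebraic multiplicity = 5, geometric multiplicity = 4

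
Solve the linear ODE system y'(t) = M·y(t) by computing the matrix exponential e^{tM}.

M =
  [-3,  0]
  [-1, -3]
e^{tM} =
  [exp(-3*t), 0]
  [-t*exp(-3*t), exp(-3*t)]

Strategy: write M = P · J · P⁻¹ where J is a Jordan canonical form, so e^{tM} = P · e^{tJ} · P⁻¹, and e^{tJ} can be computed block-by-block.

M has Jordan form
J =
  [-3,  1]
  [ 0, -3]
(up to reordering of blocks).

Per-block formulas:
  For a 2×2 Jordan block J_2(-3): exp(t · J_2(-3)) = e^(-3t)·(I + t·N), where N is the 2×2 nilpotent shift.

After assembling e^{tJ} and conjugating by P, we get:

e^{tM} =
  [exp(-3*t), 0]
  [-t*exp(-3*t), exp(-3*t)]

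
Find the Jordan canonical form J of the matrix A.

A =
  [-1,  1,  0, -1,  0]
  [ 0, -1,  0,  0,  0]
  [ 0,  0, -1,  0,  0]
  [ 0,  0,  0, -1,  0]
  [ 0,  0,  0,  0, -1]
J_2(-1) ⊕ J_1(-1) ⊕ J_1(-1) ⊕ J_1(-1)

The characteristic polynomial is
  det(x·I − A) = x^5 + 5*x^4 + 10*x^3 + 10*x^2 + 5*x + 1 = (x + 1)^5

Eigenvalues and multiplicities (the geometric multiplicity of λ is n − rank(A − λI), which equals the number of Jordan blocks for λ):
  λ = -1: algebraic multiplicity = 5, geometric multiplicity = 4

Determining the block sizes for each eigenvalue:
  λ = -1: 4 blocks summing to 5 forces exactly one block of size 2 and the rest size 1 → block sizes [2, 1, 1, 1]

Assembling the blocks gives a Jordan form
J =
  [-1,  1,  0,  0,  0]
  [ 0, -1,  0,  0,  0]
  [ 0,  0, -1,  0,  0]
  [ 0,  0,  0, -1,  0]
  [ 0,  0,  0,  0, -1]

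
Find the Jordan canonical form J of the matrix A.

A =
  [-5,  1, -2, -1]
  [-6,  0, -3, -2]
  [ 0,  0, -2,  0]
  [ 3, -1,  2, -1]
J_3(-2) ⊕ J_1(-2)

The characteristic polynomial is
  det(x·I − A) = x^4 + 8*x^3 + 24*x^2 + 32*x + 16 = (x + 2)^4

Eigenvalues and multiplicities (the geometric multiplicity of λ is n − rank(A − λI), which equals the number of Jordan blocks for λ):
  λ = -2: algebraic multiplicity = 4, geometric multiplicity = 2

Determining the block sizes for each eigenvalue:
  λ = -2: with am = 4 and gm = 2, the partition is not yet determined (e.g. several partitions of 4 into 2 parts exist). Let N = A − (-2)·I. Computing rank(N^1) = 2, rank(N^2) = 1, rank(N^3) = 0; the number of blocks of size ≥ j is rank(N^{j−1}) − rank(N^j), giving [2, 1, 1]. So we have 1 block(s) of size 3, 1 block(s) of size 1 → block sizes [3, 1]

Assembling the blocks gives a Jordan form
J =
  [-2,  1,  0,  0]
  [ 0, -2,  1,  0]
  [ 0,  0, -2,  0]
  [ 0,  0,  0, -2]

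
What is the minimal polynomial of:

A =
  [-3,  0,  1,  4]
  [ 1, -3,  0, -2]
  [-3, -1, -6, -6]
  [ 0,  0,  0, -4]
x^3 + 12*x^2 + 48*x + 64

The characteristic polynomial is χ_A(x) = (x + 4)^4, so the eigenvalues are known. The minimal polynomial is
  m_A(x) = Π_λ (x − λ)^{k_λ}
where k_λ is the size of the *largest* Jordan block for λ (equivalently, the smallest k with (A − λI)^k v = 0 for every generalised eigenvector v of λ).

  λ = -4: largest Jordan block has size 3, contributing (x + 4)^3

So m_A(x) = (x + 4)^3 = x^3 + 12*x^2 + 48*x + 64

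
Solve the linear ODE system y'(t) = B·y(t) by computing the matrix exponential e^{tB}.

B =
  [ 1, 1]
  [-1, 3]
e^{tB} =
  [-t*exp(2*t) + exp(2*t), t*exp(2*t)]
  [-t*exp(2*t), t*exp(2*t) + exp(2*t)]

Strategy: write B = P · J · P⁻¹ where J is a Jordan canonical form, so e^{tB} = P · e^{tJ} · P⁻¹, and e^{tJ} can be computed block-by-block.

B has Jordan form
J =
  [2, 1]
  [0, 2]
(up to reordering of blocks).

Per-block formulas:
  For a 2×2 Jordan block J_2(2): exp(t · J_2(2)) = e^(2t)·(I + t·N), where N is the 2×2 nilpotent shift.

After assembling e^{tJ} and conjugating by P, we get:

e^{tB} =
  [-t*exp(2*t) + exp(2*t), t*exp(2*t)]
  [-t*exp(2*t), t*exp(2*t) + exp(2*t)]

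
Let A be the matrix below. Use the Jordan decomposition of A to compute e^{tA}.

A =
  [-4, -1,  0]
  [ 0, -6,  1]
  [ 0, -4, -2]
e^{tA} =
  [exp(-4*t), t^2*exp(-4*t) - t*exp(-4*t), -t^2*exp(-4*t)/2]
  [0, -2*t*exp(-4*t) + exp(-4*t), t*exp(-4*t)]
  [0, -4*t*exp(-4*t), 2*t*exp(-4*t) + exp(-4*t)]

Strategy: write A = P · J · P⁻¹ where J is a Jordan canonical form, so e^{tA} = P · e^{tJ} · P⁻¹, and e^{tJ} can be computed block-by-block.

A has Jordan form
J =
  [-4,  1,  0]
  [ 0, -4,  1]
  [ 0,  0, -4]
(up to reordering of blocks).

Per-block formulas:
  For a 3×3 Jordan block J_3(-4): exp(t · J_3(-4)) = e^(-4t)·(I + t·N + (t^2/2)·N^2), where N is the 3×3 nilpotent shift.

After assembling e^{tJ} and conjugating by P, we get:

e^{tA} =
  [exp(-4*t), t^2*exp(-4*t) - t*exp(-4*t), -t^2*exp(-4*t)/2]
  [0, -2*t*exp(-4*t) + exp(-4*t), t*exp(-4*t)]
  [0, -4*t*exp(-4*t), 2*t*exp(-4*t) + exp(-4*t)]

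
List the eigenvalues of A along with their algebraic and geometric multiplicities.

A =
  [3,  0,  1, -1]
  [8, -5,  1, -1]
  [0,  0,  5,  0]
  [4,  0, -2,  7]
λ = -5: alg = 1, geom = 1; λ = 5: alg = 3, geom = 2

Step 1 — factor the characteristic polynomial to read off the algebraic multiplicities:
  χ_A(x) = (x - 5)^3*(x + 5)

Step 2 — compute geometric multiplicities via the rank-nullity identity g(λ) = n − rank(A − λI):
  rank(A − (-5)·I) = 3, so dim ker(A − (-5)·I) = n − 3 = 1
  rank(A − (5)·I) = 2, so dim ker(A − (5)·I) = n − 2 = 2

Summary:
  λ = -5: algebraic multiplicity = 1, geometric multiplicity = 1
  λ = 5: algebraic multiplicity = 3, geometric multiplicity = 2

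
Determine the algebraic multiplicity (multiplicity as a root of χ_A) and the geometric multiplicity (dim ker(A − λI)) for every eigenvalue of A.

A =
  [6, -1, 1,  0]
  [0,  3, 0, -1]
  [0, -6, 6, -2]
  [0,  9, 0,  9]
λ = 6: alg = 4, geom = 2

Step 1 — factor the characteristic polynomial to read off the algebraic multiplicities:
  χ_A(x) = (x - 6)^4

Step 2 — compute geometric multiplicities via the rank-nullity identity g(λ) = n − rank(A − λI):
  rank(A − (6)·I) = 2, so dim ker(A − (6)·I) = n − 2 = 2

Summary:
  λ = 6: algebraic multiplicity = 4, geometric multiplicity = 2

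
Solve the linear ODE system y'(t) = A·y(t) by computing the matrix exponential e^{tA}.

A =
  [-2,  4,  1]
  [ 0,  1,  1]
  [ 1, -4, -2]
e^{tA} =
  [t^2*exp(-t) - t*exp(-t) + exp(-t), 4*t*exp(-t), t^2*exp(-t) + t*exp(-t)]
  [t^2*exp(-t)/2, 2*t*exp(-t) + exp(-t), t^2*exp(-t)/2 + t*exp(-t)]
  [-t^2*exp(-t) + t*exp(-t), -4*t*exp(-t), -t^2*exp(-t) - t*exp(-t) + exp(-t)]

Strategy: write A = P · J · P⁻¹ where J is a Jordan canonical form, so e^{tA} = P · e^{tJ} · P⁻¹, and e^{tJ} can be computed block-by-block.

A has Jordan form
J =
  [-1,  1,  0]
  [ 0, -1,  1]
  [ 0,  0, -1]
(up to reordering of blocks).

Per-block formulas:
  For a 3×3 Jordan block J_3(-1): exp(t · J_3(-1)) = e^(-1t)·(I + t·N + (t^2/2)·N^2), where N is the 3×3 nilpotent shift.

After assembling e^{tJ} and conjugating by P, we get:

e^{tA} =
  [t^2*exp(-t) - t*exp(-t) + exp(-t), 4*t*exp(-t), t^2*exp(-t) + t*exp(-t)]
  [t^2*exp(-t)/2, 2*t*exp(-t) + exp(-t), t^2*exp(-t)/2 + t*exp(-t)]
  [-t^2*exp(-t) + t*exp(-t), -4*t*exp(-t), -t^2*exp(-t) - t*exp(-t) + exp(-t)]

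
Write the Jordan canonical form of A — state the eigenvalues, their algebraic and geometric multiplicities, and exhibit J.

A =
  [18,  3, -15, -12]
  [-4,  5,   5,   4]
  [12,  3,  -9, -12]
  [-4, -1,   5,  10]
J_2(6) ⊕ J_1(6) ⊕ J_1(6)

The characteristic polynomial is
  det(x·I − A) = x^4 - 24*x^3 + 216*x^2 - 864*x + 1296 = (x - 6)^4

Eigenvalues and multiplicities (the geometric multiplicity of λ is n − rank(A − λI), which equals the number of Jordan blocks for λ):
  λ = 6: algebraic multiplicity = 4, geometric multiplicity = 3

Determining the block sizes for each eigenvalue:
  λ = 6: 3 blocks summing to 4 forces exactly one block of size 2 and the rest size 1 → block sizes [2, 1, 1]

Assembling the blocks gives a Jordan form
J =
  [6, 1, 0, 0]
  [0, 6, 0, 0]
  [0, 0, 6, 0]
  [0, 0, 0, 6]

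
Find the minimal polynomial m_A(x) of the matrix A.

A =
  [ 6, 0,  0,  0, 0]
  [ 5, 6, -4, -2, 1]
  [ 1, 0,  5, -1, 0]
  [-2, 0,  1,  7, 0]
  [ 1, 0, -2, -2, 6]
x^3 - 18*x^2 + 108*x - 216

The characteristic polynomial is χ_A(x) = (x - 6)^5, so the eigenvalues are known. The minimal polynomial is
  m_A(x) = Π_λ (x − λ)^{k_λ}
where k_λ is the size of the *largest* Jordan block for λ (equivalently, the smallest k with (A − λI)^k v = 0 for every generalised eigenvector v of λ).

  λ = 6: largest Jordan block has size 3, contributing (x − 6)^3

So m_A(x) = (x - 6)^3 = x^3 - 18*x^2 + 108*x - 216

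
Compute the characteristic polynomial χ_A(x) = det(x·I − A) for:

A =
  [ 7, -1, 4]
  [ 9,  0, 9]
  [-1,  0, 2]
x^3 - 9*x^2 + 27*x - 27

Expanding det(x·I − A) (e.g. by cofactor expansion or by noting that A is similar to its Jordan form J, which has the same characteristic polynomial as A) gives
  χ_A(x) = x^3 - 9*x^2 + 27*x - 27
which factors as (x - 3)^3. The eigenvalues (with algebraic multiplicities) are λ = 3 with multiplicity 3.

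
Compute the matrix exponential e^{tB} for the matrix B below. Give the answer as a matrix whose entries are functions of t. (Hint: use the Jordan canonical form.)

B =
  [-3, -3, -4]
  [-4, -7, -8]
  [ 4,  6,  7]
e^{tB} =
  [-2*t*exp(-t) + exp(-t), -3*t*exp(-t), -4*t*exp(-t)]
  [-4*t*exp(-t), -6*t*exp(-t) + exp(-t), -8*t*exp(-t)]
  [4*t*exp(-t), 6*t*exp(-t), 8*t*exp(-t) + exp(-t)]

Strategy: write B = P · J · P⁻¹ where J is a Jordan canonical form, so e^{tB} = P · e^{tJ} · P⁻¹, and e^{tJ} can be computed block-by-block.

B has Jordan form
J =
  [-1,  1,  0]
  [ 0, -1,  0]
  [ 0,  0, -1]
(up to reordering of blocks).

Per-block formulas:
  For a 2×2 Jordan block J_2(-1): exp(t · J_2(-1)) = e^(-1t)·(I + t·N), where N is the 2×2 nilpotent shift.
  For a 1×1 block at λ = -1: exp(t · [-1]) = [e^(-1t)].

After assembling e^{tJ} and conjugating by P, we get:

e^{tB} =
  [-2*t*exp(-t) + exp(-t), -3*t*exp(-t), -4*t*exp(-t)]
  [-4*t*exp(-t), -6*t*exp(-t) + exp(-t), -8*t*exp(-t)]
  [4*t*exp(-t), 6*t*exp(-t), 8*t*exp(-t) + exp(-t)]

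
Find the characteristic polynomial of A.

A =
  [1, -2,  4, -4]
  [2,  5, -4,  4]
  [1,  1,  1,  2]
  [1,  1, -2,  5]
x^4 - 12*x^3 + 54*x^2 - 108*x + 81

Expanding det(x·I − A) (e.g. by cofactor expansion or by noting that A is similar to its Jordan form J, which has the same characteristic polynomial as A) gives
  χ_A(x) = x^4 - 12*x^3 + 54*x^2 - 108*x + 81
which factors as (x - 3)^4. The eigenvalues (with algebraic multiplicities) are λ = 3 with multiplicity 4.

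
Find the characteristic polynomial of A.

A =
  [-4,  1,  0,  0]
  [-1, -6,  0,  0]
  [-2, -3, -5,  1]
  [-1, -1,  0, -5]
x^4 + 20*x^3 + 150*x^2 + 500*x + 625

Expanding det(x·I − A) (e.g. by cofactor expansion or by noting that A is similar to its Jordan form J, which has the same characteristic polynomial as A) gives
  χ_A(x) = x^4 + 20*x^3 + 150*x^2 + 500*x + 625
which factors as (x + 5)^4. The eigenvalues (with algebraic multiplicities) are λ = -5 with multiplicity 4.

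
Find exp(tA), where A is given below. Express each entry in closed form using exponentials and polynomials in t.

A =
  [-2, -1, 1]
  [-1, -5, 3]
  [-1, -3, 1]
e^{tA} =
  [exp(-2*t), -t*exp(-2*t), t*exp(-2*t)]
  [-t*exp(-2*t), t^2*exp(-2*t)/2 - 3*t*exp(-2*t) + exp(-2*t), -t^2*exp(-2*t)/2 + 3*t*exp(-2*t)]
  [-t*exp(-2*t), t^2*exp(-2*t)/2 - 3*t*exp(-2*t), -t^2*exp(-2*t)/2 + 3*t*exp(-2*t) + exp(-2*t)]

Strategy: write A = P · J · P⁻¹ where J is a Jordan canonical form, so e^{tA} = P · e^{tJ} · P⁻¹, and e^{tJ} can be computed block-by-block.

A has Jordan form
J =
  [-2,  1,  0]
  [ 0, -2,  1]
  [ 0,  0, -2]
(up to reordering of blocks).

Per-block formulas:
  For a 3×3 Jordan block J_3(-2): exp(t · J_3(-2)) = e^(-2t)·(I + t·N + (t^2/2)·N^2), where N is the 3×3 nilpotent shift.

After assembling e^{tJ} and conjugating by P, we get:

e^{tA} =
  [exp(-2*t), -t*exp(-2*t), t*exp(-2*t)]
  [-t*exp(-2*t), t^2*exp(-2*t)/2 - 3*t*exp(-2*t) + exp(-2*t), -t^2*exp(-2*t)/2 + 3*t*exp(-2*t)]
  [-t*exp(-2*t), t^2*exp(-2*t)/2 - 3*t*exp(-2*t), -t^2*exp(-2*t)/2 + 3*t*exp(-2*t) + exp(-2*t)]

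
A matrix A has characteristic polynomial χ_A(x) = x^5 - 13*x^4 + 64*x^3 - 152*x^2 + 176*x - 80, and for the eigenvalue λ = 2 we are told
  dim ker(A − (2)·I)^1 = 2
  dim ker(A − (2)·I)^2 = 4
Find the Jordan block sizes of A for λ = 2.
Block sizes for λ = 2: [2, 2]

From the dimensions of kernels of powers, the number of Jordan blocks of size at least j is d_j − d_{j−1} where d_j = dim ker(N^j) (with d_0 = 0). Computing the differences gives [2, 2].
The number of blocks of size exactly k is (#blocks of size ≥ k) − (#blocks of size ≥ k + 1), so the partition is: 2 block(s) of size 2.
In nonincreasing order the block sizes are [2, 2].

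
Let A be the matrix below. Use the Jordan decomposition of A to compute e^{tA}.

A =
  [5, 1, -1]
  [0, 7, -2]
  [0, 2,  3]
e^{tA} =
  [exp(5*t), t*exp(5*t), -t*exp(5*t)]
  [0, 2*t*exp(5*t) + exp(5*t), -2*t*exp(5*t)]
  [0, 2*t*exp(5*t), -2*t*exp(5*t) + exp(5*t)]

Strategy: write A = P · J · P⁻¹ where J is a Jordan canonical form, so e^{tA} = P · e^{tJ} · P⁻¹, and e^{tJ} can be computed block-by-block.

A has Jordan form
J =
  [5, 1, 0]
  [0, 5, 0]
  [0, 0, 5]
(up to reordering of blocks).

Per-block formulas:
  For a 1×1 block at λ = 5: exp(t · [5]) = [e^(5t)].
  For a 2×2 Jordan block J_2(5): exp(t · J_2(5)) = e^(5t)·(I + t·N), where N is the 2×2 nilpotent shift.

After assembling e^{tJ} and conjugating by P, we get:

e^{tA} =
  [exp(5*t), t*exp(5*t), -t*exp(5*t)]
  [0, 2*t*exp(5*t) + exp(5*t), -2*t*exp(5*t)]
  [0, 2*t*exp(5*t), -2*t*exp(5*t) + exp(5*t)]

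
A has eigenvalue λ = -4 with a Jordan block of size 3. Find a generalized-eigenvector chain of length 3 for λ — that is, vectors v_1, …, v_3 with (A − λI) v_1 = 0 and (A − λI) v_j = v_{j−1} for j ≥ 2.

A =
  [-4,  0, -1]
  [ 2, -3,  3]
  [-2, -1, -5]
A Jordan chain for λ = -4 of length 3:
v_1 = (2, -4, 0)ᵀ
v_2 = (0, 2, -2)ᵀ
v_3 = (1, 0, 0)ᵀ

Let N = A − (-4)·I. We want v_3 with N^3 v_3 = 0 but N^2 v_3 ≠ 0; then v_{j-1} := N · v_j for j = 3, …, 2.

Pick v_3 = (1, 0, 0)ᵀ.
Then v_2 = N · v_3 = (0, 2, -2)ᵀ.
Then v_1 = N · v_2 = (2, -4, 0)ᵀ.

Sanity check: (A − (-4)·I) v_1 = (0, 0, 0)ᵀ = 0. ✓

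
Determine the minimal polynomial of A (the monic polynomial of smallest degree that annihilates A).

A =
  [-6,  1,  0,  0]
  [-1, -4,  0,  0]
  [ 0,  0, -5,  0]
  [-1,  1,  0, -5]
x^2 + 10*x + 25

The characteristic polynomial is χ_A(x) = (x + 5)^4, so the eigenvalues are known. The minimal polynomial is
  m_A(x) = Π_λ (x − λ)^{k_λ}
where k_λ is the size of the *largest* Jordan block for λ (equivalently, the smallest k with (A − λI)^k v = 0 for every generalised eigenvector v of λ).

  λ = -5: largest Jordan block has size 2, contributing (x + 5)^2

So m_A(x) = (x + 5)^2 = x^2 + 10*x + 25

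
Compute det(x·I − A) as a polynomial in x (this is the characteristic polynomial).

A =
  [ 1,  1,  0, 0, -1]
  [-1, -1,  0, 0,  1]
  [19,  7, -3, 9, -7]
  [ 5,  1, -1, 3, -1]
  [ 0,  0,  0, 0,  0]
x^5

Expanding det(x·I − A) (e.g. by cofactor expansion or by noting that A is similar to its Jordan form J, which has the same characteristic polynomial as A) gives
  χ_A(x) = x^5
which factors as x^5. The eigenvalues (with algebraic multiplicities) are λ = 0 with multiplicity 5.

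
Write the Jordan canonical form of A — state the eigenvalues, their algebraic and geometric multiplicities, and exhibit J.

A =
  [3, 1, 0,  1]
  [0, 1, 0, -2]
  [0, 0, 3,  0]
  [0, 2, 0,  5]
J_2(3) ⊕ J_1(3) ⊕ J_1(3)

The characteristic polynomial is
  det(x·I − A) = x^4 - 12*x^3 + 54*x^2 - 108*x + 81 = (x - 3)^4

Eigenvalues and multiplicities (the geometric multiplicity of λ is n − rank(A − λI), which equals the number of Jordan blocks for λ):
  λ = 3: algebraic multiplicity = 4, geometric multiplicity = 3

Determining the block sizes for each eigenvalue:
  λ = 3: 3 blocks summing to 4 forces exactly one block of size 2 and the rest size 1 → block sizes [2, 1, 1]

Assembling the blocks gives a Jordan form
J =
  [3, 1, 0, 0]
  [0, 3, 0, 0]
  [0, 0, 3, 0]
  [0, 0, 0, 3]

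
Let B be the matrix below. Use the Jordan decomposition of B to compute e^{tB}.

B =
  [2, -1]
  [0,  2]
e^{tB} =
  [exp(2*t), -t*exp(2*t)]
  [0, exp(2*t)]

Strategy: write B = P · J · P⁻¹ where J is a Jordan canonical form, so e^{tB} = P · e^{tJ} · P⁻¹, and e^{tJ} can be computed block-by-block.

B has Jordan form
J =
  [2, 1]
  [0, 2]
(up to reordering of blocks).

Per-block formulas:
  For a 2×2 Jordan block J_2(2): exp(t · J_2(2)) = e^(2t)·(I + t·N), where N is the 2×2 nilpotent shift.

After assembling e^{tJ} and conjugating by P, we get:

e^{tB} =
  [exp(2*t), -t*exp(2*t)]
  [0, exp(2*t)]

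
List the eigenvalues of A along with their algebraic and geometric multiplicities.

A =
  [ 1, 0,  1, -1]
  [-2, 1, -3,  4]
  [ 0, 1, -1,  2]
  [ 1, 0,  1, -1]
λ = 0: alg = 4, geom = 2

Step 1 — factor the characteristic polynomial to read off the algebraic multiplicities:
  χ_A(x) = x^4

Step 2 — compute geometric multiplicities via the rank-nullity identity g(λ) = n − rank(A − λI):
  rank(A − (0)·I) = 2, so dim ker(A − (0)·I) = n − 2 = 2

Summary:
  λ = 0: algebraic multiplicity = 4, geometric multiplicity = 2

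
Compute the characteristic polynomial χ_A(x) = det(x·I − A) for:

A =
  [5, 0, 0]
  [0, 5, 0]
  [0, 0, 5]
x^3 - 15*x^2 + 75*x - 125

Expanding det(x·I − A) (e.g. by cofactor expansion or by noting that A is similar to its Jordan form J, which has the same characteristic polynomial as A) gives
  χ_A(x) = x^3 - 15*x^2 + 75*x - 125
which factors as (x - 5)^3. The eigenvalues (with algebraic multiplicities) are λ = 5 with multiplicity 3.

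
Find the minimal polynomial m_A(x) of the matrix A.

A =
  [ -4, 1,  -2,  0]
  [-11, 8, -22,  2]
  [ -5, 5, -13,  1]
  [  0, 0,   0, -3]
x^2 + 6*x + 9

The characteristic polynomial is χ_A(x) = (x + 3)^4, so the eigenvalues are known. The minimal polynomial is
  m_A(x) = Π_λ (x − λ)^{k_λ}
where k_λ is the size of the *largest* Jordan block for λ (equivalently, the smallest k with (A − λI)^k v = 0 for every generalised eigenvector v of λ).

  λ = -3: largest Jordan block has size 2, contributing (x + 3)^2

So m_A(x) = (x + 3)^2 = x^2 + 6*x + 9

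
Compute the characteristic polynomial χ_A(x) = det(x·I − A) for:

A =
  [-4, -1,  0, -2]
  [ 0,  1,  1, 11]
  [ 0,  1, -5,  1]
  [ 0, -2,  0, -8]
x^4 + 16*x^3 + 96*x^2 + 256*x + 256

Expanding det(x·I − A) (e.g. by cofactor expansion or by noting that A is similar to its Jordan form J, which has the same characteristic polynomial as A) gives
  χ_A(x) = x^4 + 16*x^3 + 96*x^2 + 256*x + 256
which factors as (x + 4)^4. The eigenvalues (with algebraic multiplicities) are λ = -4 with multiplicity 4.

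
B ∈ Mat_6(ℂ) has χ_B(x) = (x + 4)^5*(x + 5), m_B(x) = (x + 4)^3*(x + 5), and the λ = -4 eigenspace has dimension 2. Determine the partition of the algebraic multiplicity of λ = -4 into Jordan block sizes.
Block sizes for λ = -4: [3, 2]

Step 1 — from the characteristic polynomial, algebraic multiplicity of λ = -4 is 5. From dim ker(B − (-4)·I) = 2, there are exactly 2 Jordan blocks for λ = -4.
Step 2 — from the minimal polynomial, the factor (x + 4)^3 tells us the largest block for λ = -4 has size 3.
Step 3 — with total size 5, 2 blocks, and largest block 3, the block sizes (in nonincreasing order) are [3, 2].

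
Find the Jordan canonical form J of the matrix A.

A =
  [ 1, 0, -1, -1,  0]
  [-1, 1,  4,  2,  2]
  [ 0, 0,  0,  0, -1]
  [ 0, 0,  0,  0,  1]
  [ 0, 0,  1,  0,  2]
J_1(0) ⊕ J_2(1) ⊕ J_2(1)

The characteristic polynomial is
  det(x·I − A) = x^5 - 4*x^4 + 6*x^3 - 4*x^2 + x = x*(x - 1)^4

Eigenvalues and multiplicities (the geometric multiplicity of λ is n − rank(A − λI), which equals the number of Jordan blocks for λ):
  λ = 0: algebraic multiplicity = 1, geometric multiplicity = 1
  λ = 1: algebraic multiplicity = 4, geometric multiplicity = 2

Determining the block sizes for each eigenvalue:
  λ = 0: one block (gm = 1), so the single block has size am = 1 → block sizes [1]
  λ = 1: with am = 4 and gm = 2, the partition is not yet determined (e.g. several partitions of 4 into 2 parts exist). Let N = A − (1)·I. Computing rank(N^1) = 3, rank(N^2) = 1; the number of blocks of size ≥ j is rank(N^{j−1}) − rank(N^j), giving [2, 2]. So we have 2 block(s) of size 2 → block sizes [2, 2]

Assembling the blocks gives a Jordan form
J =
  [0, 0, 0, 0, 0]
  [0, 1, 1, 0, 0]
  [0, 0, 1, 0, 0]
  [0, 0, 0, 1, 1]
  [0, 0, 0, 0, 1]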